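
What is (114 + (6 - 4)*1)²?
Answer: 13456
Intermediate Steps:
(114 + (6 - 4)*1)² = (114 + 2*1)² = (114 + 2)² = 116² = 13456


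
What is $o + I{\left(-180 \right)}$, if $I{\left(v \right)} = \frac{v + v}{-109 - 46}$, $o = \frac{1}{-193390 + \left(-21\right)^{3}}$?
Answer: $\frac{14590841}{6282181} \approx 2.3226$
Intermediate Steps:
$o = - \frac{1}{202651}$ ($o = \frac{1}{-193390 - 9261} = \frac{1}{-202651} = - \frac{1}{202651} \approx -4.9346 \cdot 10^{-6}$)
$I{\left(v \right)} = - \frac{2 v}{155}$ ($I{\left(v \right)} = \frac{2 v}{-155} = 2 v \left(- \frac{1}{155}\right) = - \frac{2 v}{155}$)
$o + I{\left(-180 \right)} = - \frac{1}{202651} - - \frac{72}{31} = - \frac{1}{202651} + \frac{72}{31} = \frac{14590841}{6282181}$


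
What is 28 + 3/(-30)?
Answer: 279/10 ≈ 27.900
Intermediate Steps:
28 + 3/(-30) = 28 + 3*(-1/30) = 28 - ⅒ = 279/10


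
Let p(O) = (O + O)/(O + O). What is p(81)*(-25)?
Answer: -25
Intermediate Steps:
p(O) = 1 (p(O) = (2*O)/((2*O)) = (2*O)*(1/(2*O)) = 1)
p(81)*(-25) = 1*(-25) = -25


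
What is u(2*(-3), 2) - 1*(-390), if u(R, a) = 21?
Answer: 411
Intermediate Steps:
u(2*(-3), 2) - 1*(-390) = 21 - 1*(-390) = 21 + 390 = 411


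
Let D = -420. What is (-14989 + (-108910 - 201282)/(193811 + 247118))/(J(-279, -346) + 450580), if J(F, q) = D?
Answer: -6609394973/198488598640 ≈ -0.033299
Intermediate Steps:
J(F, q) = -420
(-14989 + (-108910 - 201282)/(193811 + 247118))/(J(-279, -346) + 450580) = (-14989 + (-108910 - 201282)/(193811 + 247118))/(-420 + 450580) = (-14989 - 310192/440929)/450160 = (-14989 - 310192*1/440929)*(1/450160) = (-14989 - 310192/440929)*(1/450160) = -6609394973/440929*1/450160 = -6609394973/198488598640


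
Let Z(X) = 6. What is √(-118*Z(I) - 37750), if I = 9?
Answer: I*√38458 ≈ 196.11*I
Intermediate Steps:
√(-118*Z(I) - 37750) = √(-118*6 - 37750) = √(-708 - 37750) = √(-38458) = I*√38458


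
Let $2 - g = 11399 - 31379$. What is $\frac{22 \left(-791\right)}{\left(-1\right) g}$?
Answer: $\frac{8701}{9991} \approx 0.87088$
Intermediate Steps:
$g = 19982$ ($g = 2 - \left(11399 - 31379\right) = 2 - -19980 = 2 + 19980 = 19982$)
$\frac{22 \left(-791\right)}{\left(-1\right) g} = \frac{22 \left(-791\right)}{\left(-1\right) 19982} = - \frac{17402}{-19982} = \left(-17402\right) \left(- \frac{1}{19982}\right) = \frac{8701}{9991}$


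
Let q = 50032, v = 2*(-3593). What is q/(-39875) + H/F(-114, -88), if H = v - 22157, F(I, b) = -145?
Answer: 8019293/39875 ≈ 201.11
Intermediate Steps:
v = -7186
H = -29343 (H = -7186 - 22157 = -29343)
q/(-39875) + H/F(-114, -88) = 50032/(-39875) - 29343/(-145) = 50032*(-1/39875) - 29343*(-1/145) = -50032/39875 + 29343/145 = 8019293/39875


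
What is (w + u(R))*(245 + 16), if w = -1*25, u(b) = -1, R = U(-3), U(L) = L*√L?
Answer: -6786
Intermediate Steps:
U(L) = L^(3/2)
R = -3*I*√3 (R = (-3)^(3/2) = -3*I*√3 ≈ -5.1962*I)
w = -25
(w + u(R))*(245 + 16) = (-25 - 1)*(245 + 16) = -26*261 = -6786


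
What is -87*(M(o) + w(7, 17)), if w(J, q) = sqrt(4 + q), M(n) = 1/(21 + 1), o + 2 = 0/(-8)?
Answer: -87/22 - 87*sqrt(21) ≈ -402.64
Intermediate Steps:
o = -2 (o = -2 + 0/(-8) = -2 + 0*(-1/8) = -2 + 0 = -2)
M(n) = 1/22
-87*(M(o) + w(7, 17)) = -87*(1/22 + sqrt(4 + 17)) = -87*(1/22 + sqrt(21)) = -87/22 - 87*sqrt(21)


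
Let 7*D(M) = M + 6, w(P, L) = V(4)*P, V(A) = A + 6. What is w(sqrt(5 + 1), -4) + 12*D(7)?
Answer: 156/7 + 10*sqrt(6) ≈ 46.781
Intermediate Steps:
V(A) = 6 + A
w(P, L) = 10*P (w(P, L) = (6 + 4)*P = 10*P)
D(M) = 6/7 + M/7 (D(M) = (M + 6)/7 = (6 + M)/7 = 6/7 + M/7)
w(sqrt(5 + 1), -4) + 12*D(7) = 10*sqrt(5 + 1) + 12*(6/7 + (1/7)*7) = 10*sqrt(6) + 12*(6/7 + 1) = 10*sqrt(6) + 12*(13/7) = 10*sqrt(6) + 156/7 = 156/7 + 10*sqrt(6)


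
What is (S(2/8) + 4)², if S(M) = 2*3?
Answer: 100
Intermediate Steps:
S(M) = 6
(S(2/8) + 4)² = (6 + 4)² = 10² = 100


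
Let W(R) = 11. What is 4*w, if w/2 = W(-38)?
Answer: 88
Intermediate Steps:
w = 22 (w = 2*11 = 22)
4*w = 4*22 = 88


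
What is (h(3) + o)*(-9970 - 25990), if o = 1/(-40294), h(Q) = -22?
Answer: 15938712620/20147 ≈ 7.9112e+5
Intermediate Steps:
o = -1/40294 ≈ -2.4818e-5
(h(3) + o)*(-9970 - 25990) = (-22 - 1/40294)*(-9970 - 25990) = -886469/40294*(-35960) = 15938712620/20147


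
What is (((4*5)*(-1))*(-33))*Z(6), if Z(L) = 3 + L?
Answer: 5940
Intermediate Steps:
(((4*5)*(-1))*(-33))*Z(6) = (((4*5)*(-1))*(-33))*(3 + 6) = ((20*(-1))*(-33))*9 = -20*(-33)*9 = 660*9 = 5940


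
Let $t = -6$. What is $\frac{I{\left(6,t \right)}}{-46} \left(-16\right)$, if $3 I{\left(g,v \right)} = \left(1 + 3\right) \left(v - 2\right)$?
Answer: $- \frac{256}{69} \approx -3.7101$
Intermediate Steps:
$I{\left(g,v \right)} = - \frac{8}{3} + \frac{4 v}{3}$ ($I{\left(g,v \right)} = \frac{\left(1 + 3\right) \left(v - 2\right)}{3} = \frac{4 \left(-2 + v\right)}{3} = \frac{-8 + 4 v}{3} = - \frac{8}{3} + \frac{4 v}{3}$)
$\frac{I{\left(6,t \right)}}{-46} \left(-16\right) = \frac{- \frac{8}{3} + \frac{4}{3} \left(-6\right)}{-46} \left(-16\right) = \left(- \frac{8}{3} - 8\right) \left(- \frac{1}{46}\right) \left(-16\right) = \left(- \frac{32}{3}\right) \left(- \frac{1}{46}\right) \left(-16\right) = \frac{16}{69} \left(-16\right) = - \frac{256}{69}$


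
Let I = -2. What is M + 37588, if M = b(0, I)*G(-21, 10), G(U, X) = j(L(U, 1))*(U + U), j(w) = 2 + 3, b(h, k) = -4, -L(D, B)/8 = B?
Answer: 38428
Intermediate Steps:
L(D, B) = -8*B
j(w) = 5
G(U, X) = 10*U (G(U, X) = 5*(U + U) = 5*(2*U) = 10*U)
M = 840 (M = -40*(-21) = -4*(-210) = 840)
M + 37588 = 840 + 37588 = 38428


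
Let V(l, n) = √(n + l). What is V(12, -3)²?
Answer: 9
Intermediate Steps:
V(l, n) = √(l + n)
V(12, -3)² = (√(12 - 3))² = (√9)² = 3² = 9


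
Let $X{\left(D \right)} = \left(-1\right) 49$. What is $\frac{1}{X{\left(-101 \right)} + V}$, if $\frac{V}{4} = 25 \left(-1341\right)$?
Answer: $- \frac{1}{134149} \approx -7.4544 \cdot 10^{-6}$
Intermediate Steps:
$V = -134100$ ($V = 4 \cdot 25 \left(-1341\right) = 4 \left(-33525\right) = -134100$)
$X{\left(D \right)} = -49$
$\frac{1}{X{\left(-101 \right)} + V} = \frac{1}{-49 - 134100} = \frac{1}{-134149} = - \frac{1}{134149}$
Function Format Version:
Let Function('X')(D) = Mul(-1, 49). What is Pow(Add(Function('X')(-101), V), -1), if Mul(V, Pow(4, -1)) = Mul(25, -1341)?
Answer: Rational(-1, 134149) ≈ -7.4544e-6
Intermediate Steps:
V = -134100 (V = Mul(4, Mul(25, -1341)) = Mul(4, -33525) = -134100)
Function('X')(D) = -49
Pow(Add(Function('X')(-101), V), -1) = Pow(Add(-49, -134100), -1) = Pow(-134149, -1) = Rational(-1, 134149)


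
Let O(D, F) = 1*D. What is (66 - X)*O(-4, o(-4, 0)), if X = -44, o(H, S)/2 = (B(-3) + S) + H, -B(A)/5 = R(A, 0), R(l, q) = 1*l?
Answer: -440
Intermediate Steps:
R(l, q) = l
B(A) = -5*A
o(H, S) = 30 + 2*H + 2*S (o(H, S) = 2*((-5*(-3) + S) + H) = 2*((15 + S) + H) = 2*(15 + H + S) = 30 + 2*H + 2*S)
O(D, F) = D
(66 - X)*O(-4, o(-4, 0)) = (66 - 1*(-44))*(-4) = (66 + 44)*(-4) = 110*(-4) = -440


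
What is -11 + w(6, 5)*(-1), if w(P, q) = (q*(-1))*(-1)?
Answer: -16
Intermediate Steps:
w(P, q) = q (w(P, q) = -q*(-1) = q)
-11 + w(6, 5)*(-1) = -11 + 5*(-1) = -11 - 5 = -16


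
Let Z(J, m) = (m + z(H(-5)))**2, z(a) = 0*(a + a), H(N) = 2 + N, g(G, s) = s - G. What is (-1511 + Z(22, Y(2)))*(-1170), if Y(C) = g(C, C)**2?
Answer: 1767870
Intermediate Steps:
Y(C) = 0 (Y(C) = (C - C)**2 = 0**2 = 0)
z(a) = 0 (z(a) = 0*(2*a) = 0)
Z(J, m) = m**2 (Z(J, m) = (m + 0)**2 = m**2)
(-1511 + Z(22, Y(2)))*(-1170) = (-1511 + 0**2)*(-1170) = (-1511 + 0)*(-1170) = -1511*(-1170) = 1767870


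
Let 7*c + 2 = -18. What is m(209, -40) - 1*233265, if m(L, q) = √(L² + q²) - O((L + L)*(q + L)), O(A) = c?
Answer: -1632835/7 + √45281 ≈ -2.3305e+5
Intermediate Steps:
c = -20/7 (c = -2/7 + (⅐)*(-18) = -2/7 - 18/7 = -20/7 ≈ -2.8571)
O(A) = -20/7
m(L, q) = 20/7 + √(L² + q²) (m(L, q) = √(L² + q²) - 1*(-20/7) = √(L² + q²) + 20/7 = 20/7 + √(L² + q²))
m(209, -40) - 1*233265 = (20/7 + √(209² + (-40)²)) - 1*233265 = (20/7 + √(43681 + 1600)) - 233265 = (20/7 + √45281) - 233265 = -1632835/7 + √45281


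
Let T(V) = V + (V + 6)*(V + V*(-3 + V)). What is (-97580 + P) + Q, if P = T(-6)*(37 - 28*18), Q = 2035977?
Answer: 1941199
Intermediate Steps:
T(V) = V + (6 + V)*(V + V*(-3 + V))
P = 2802 (P = (-6*(-11 + (-6)² + 4*(-6)))*(37 - 28*18) = (-6*(-11 + 36 - 24))*(37 - 504) = -6*1*(-467) = -6*(-467) = 2802)
(-97580 + P) + Q = (-97580 + 2802) + 2035977 = -94778 + 2035977 = 1941199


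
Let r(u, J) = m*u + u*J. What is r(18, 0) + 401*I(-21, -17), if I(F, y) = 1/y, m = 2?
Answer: 211/17 ≈ 12.412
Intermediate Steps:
r(u, J) = 2*u + J*u (r(u, J) = 2*u + u*J = 2*u + J*u)
r(18, 0) + 401*I(-21, -17) = 18*(2 + 0) + 401/(-17) = 18*2 + 401*(-1/17) = 36 - 401/17 = 211/17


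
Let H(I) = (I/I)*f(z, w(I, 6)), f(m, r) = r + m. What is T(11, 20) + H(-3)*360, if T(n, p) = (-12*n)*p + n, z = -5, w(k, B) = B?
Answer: -2269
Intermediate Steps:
f(m, r) = m + r
T(n, p) = n - 12*n*p (T(n, p) = -12*n*p + n = n - 12*n*p)
H(I) = 1 (H(I) = (I/I)*(-5 + 6) = 1*1 = 1)
T(11, 20) + H(-3)*360 = 11*(1 - 12*20) + 1*360 = 11*(1 - 240) + 360 = 11*(-239) + 360 = -2629 + 360 = -2269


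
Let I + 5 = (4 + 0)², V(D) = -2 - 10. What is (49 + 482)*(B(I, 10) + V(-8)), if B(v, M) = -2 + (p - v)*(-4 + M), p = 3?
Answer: -32922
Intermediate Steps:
V(D) = -12
I = 11 (I = -5 + (4 + 0)² = -5 + 4² = -5 + 16 = 11)
B(v, M) = -2 + (-4 + M)*(3 - v) (B(v, M) = -2 + (3 - v)*(-4 + M) = -2 + (-4 + M)*(3 - v))
(49 + 482)*(B(I, 10) + V(-8)) = (49 + 482)*((-14 + 3*10 + 4*11 - 1*10*11) - 12) = 531*((-14 + 30 + 44 - 110) - 12) = 531*(-50 - 12) = 531*(-62) = -32922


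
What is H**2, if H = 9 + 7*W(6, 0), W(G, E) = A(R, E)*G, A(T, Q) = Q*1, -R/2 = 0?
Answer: 81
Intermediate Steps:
R = 0 (R = -2*0 = 0)
A(T, Q) = Q
W(G, E) = E*G
H = 9 (H = 9 + 7*(0*6) = 9 + 7*0 = 9 + 0 = 9)
H**2 = 9**2 = 81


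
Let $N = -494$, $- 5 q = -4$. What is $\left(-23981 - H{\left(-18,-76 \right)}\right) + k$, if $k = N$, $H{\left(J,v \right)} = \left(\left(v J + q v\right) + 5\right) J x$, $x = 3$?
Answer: $\frac{231919}{5} \approx 46384.0$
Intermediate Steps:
$q = \frac{4}{5}$ ($q = \left(- \frac{1}{5}\right) \left(-4\right) = \frac{4}{5} \approx 0.8$)
$H{\left(J,v \right)} = 3 J \left(5 + \frac{4 v}{5} + J v\right)$ ($H{\left(J,v \right)} = \left(\left(v J + \frac{4 v}{5}\right) + 5\right) J 3 = \left(\left(J v + \frac{4 v}{5}\right) + 5\right) J 3 = \left(\left(\frac{4 v}{5} + J v\right) + 5\right) J 3 = \left(5 + \frac{4 v}{5} + J v\right) J 3 = J \left(5 + \frac{4 v}{5} + J v\right) 3 = 3 J \left(5 + \frac{4 v}{5} + J v\right)$)
$k = -494$
$\left(-23981 - H{\left(-18,-76 \right)}\right) + k = \left(-23981 - \frac{3}{5} \left(-18\right) \left(25 + 4 \left(-76\right) + 5 \left(-18\right) \left(-76\right)\right)\right) - 494 = \left(-23981 - \frac{3}{5} \left(-18\right) \left(25 - 304 + 6840\right)\right) - 494 = \left(-23981 - \frac{3}{5} \left(-18\right) 6561\right) - 494 = \left(-23981 - - \frac{354294}{5}\right) - 494 = \left(-23981 + \frac{354294}{5}\right) - 494 = \frac{234389}{5} - 494 = \frac{231919}{5}$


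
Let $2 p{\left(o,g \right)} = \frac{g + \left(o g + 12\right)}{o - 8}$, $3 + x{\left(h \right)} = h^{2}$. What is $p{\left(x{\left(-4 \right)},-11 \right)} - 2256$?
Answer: $- \frac{11351}{5} \approx -2270.2$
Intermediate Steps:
$x{\left(h \right)} = -3 + h^{2}$
$p{\left(o,g \right)} = \frac{12 + g + g o}{2 \left(-8 + o\right)}$ ($p{\left(o,g \right)} = \frac{\left(g + \left(o g + 12\right)\right) \frac{1}{o - 8}}{2} = \frac{\left(g + \left(g o + 12\right)\right) \frac{1}{-8 + o}}{2} = \frac{\left(g + \left(12 + g o\right)\right) \frac{1}{-8 + o}}{2} = \frac{\left(12 + g + g o\right) \frac{1}{-8 + o}}{2} = \frac{\frac{1}{-8 + o} \left(12 + g + g o\right)}{2} = \frac{12 + g + g o}{2 \left(-8 + o\right)}$)
$p{\left(x{\left(-4 \right)},-11 \right)} - 2256 = \frac{12 - 11 - 11 \left(-3 + \left(-4\right)^{2}\right)}{2 \left(-8 - \left(3 - \left(-4\right)^{2}\right)\right)} - 2256 = \frac{12 - 11 - 11 \left(-3 + 16\right)}{2 \left(-8 + \left(-3 + 16\right)\right)} - 2256 = \frac{12 - 11 - 143}{2 \left(-8 + 13\right)} - 2256 = \frac{12 - 11 - 143}{2 \cdot 5} - 2256 = \frac{1}{2} \cdot \frac{1}{5} \left(-142\right) - 2256 = - \frac{71}{5} - 2256 = - \frac{11351}{5}$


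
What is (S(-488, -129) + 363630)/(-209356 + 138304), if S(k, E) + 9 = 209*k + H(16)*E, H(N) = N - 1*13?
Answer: -130621/35526 ≈ -3.6768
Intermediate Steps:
H(N) = -13 + N (H(N) = N - 13 = -13 + N)
S(k, E) = -9 + 3*E + 209*k (S(k, E) = -9 + (209*k + (-13 + 16)*E) = -9 + (209*k + 3*E) = -9 + (3*E + 209*k) = -9 + 3*E + 209*k)
(S(-488, -129) + 363630)/(-209356 + 138304) = ((-9 + 3*(-129) + 209*(-488)) + 363630)/(-209356 + 138304) = ((-9 - 387 - 101992) + 363630)/(-71052) = (-102388 + 363630)*(-1/71052) = 261242*(-1/71052) = -130621/35526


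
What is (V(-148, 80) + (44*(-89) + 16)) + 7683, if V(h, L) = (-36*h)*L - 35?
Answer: 429988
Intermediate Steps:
V(h, L) = -35 - 36*L*h (V(h, L) = -36*L*h - 35 = -35 - 36*L*h)
(V(-148, 80) + (44*(-89) + 16)) + 7683 = ((-35 - 36*80*(-148)) + (44*(-89) + 16)) + 7683 = ((-35 + 426240) + (-3916 + 16)) + 7683 = (426205 - 3900) + 7683 = 422305 + 7683 = 429988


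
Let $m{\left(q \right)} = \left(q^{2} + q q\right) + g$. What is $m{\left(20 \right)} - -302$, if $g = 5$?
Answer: $1107$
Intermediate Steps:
$m{\left(q \right)} = 5 + 2 q^{2}$ ($m{\left(q \right)} = \left(q^{2} + q q\right) + 5 = \left(q^{2} + q^{2}\right) + 5 = 2 q^{2} + 5 = 5 + 2 q^{2}$)
$m{\left(20 \right)} - -302 = \left(5 + 2 \cdot 20^{2}\right) - -302 = \left(5 + 2 \cdot 400\right) + 302 = \left(5 + 800\right) + 302 = 805 + 302 = 1107$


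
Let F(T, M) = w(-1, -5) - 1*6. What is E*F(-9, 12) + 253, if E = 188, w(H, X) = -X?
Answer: 65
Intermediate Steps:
F(T, M) = -1 (F(T, M) = -1*(-5) - 1*6 = 5 - 6 = -1)
E*F(-9, 12) + 253 = 188*(-1) + 253 = -188 + 253 = 65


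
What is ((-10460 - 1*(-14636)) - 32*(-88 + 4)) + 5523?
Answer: 12387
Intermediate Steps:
((-10460 - 1*(-14636)) - 32*(-88 + 4)) + 5523 = ((-10460 + 14636) - 32*(-84)) + 5523 = (4176 + 2688) + 5523 = 6864 + 5523 = 12387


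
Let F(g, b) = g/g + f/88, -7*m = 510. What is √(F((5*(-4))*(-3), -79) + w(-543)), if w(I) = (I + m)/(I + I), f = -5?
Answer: √4693674986/55748 ≈ 1.2289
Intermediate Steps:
m = -510/7 (m = -⅐*510 = -510/7 ≈ -72.857)
w(I) = (-510/7 + I)/(2*I) (w(I) = (I - 510/7)/(I + I) = (-510/7 + I)/((2*I)) = (-510/7 + I)*(1/(2*I)) = (-510/7 + I)/(2*I))
F(g, b) = 83/88 (F(g, b) = g/g - 5/88 = 1 - 5*1/88 = 1 - 5/88 = 83/88)
√(F((5*(-4))*(-3), -79) + w(-543)) = √(83/88 + (1/14)*(-510 + 7*(-543))/(-543)) = √(83/88 + (1/14)*(-1/543)*(-510 - 3801)) = √(83/88 + (1/14)*(-1/543)*(-4311)) = √(83/88 + 1437/2534) = √(168389/111496) = √4693674986/55748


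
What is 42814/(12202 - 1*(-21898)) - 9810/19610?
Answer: 25253077/33435050 ≈ 0.75529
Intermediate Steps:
42814/(12202 - 1*(-21898)) - 9810/19610 = 42814/(12202 + 21898) - 9810*1/19610 = 42814/34100 - 981/1961 = 42814*(1/34100) - 981/1961 = 21407/17050 - 981/1961 = 25253077/33435050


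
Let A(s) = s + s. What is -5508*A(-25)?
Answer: 275400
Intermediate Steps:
A(s) = 2*s
-5508*A(-25) = -11016*(-25) = -5508*(-50) = 275400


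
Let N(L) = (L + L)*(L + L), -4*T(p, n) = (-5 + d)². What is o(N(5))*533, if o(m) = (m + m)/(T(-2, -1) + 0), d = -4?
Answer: -426400/81 ≈ -5264.2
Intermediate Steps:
T(p, n) = -81/4 (T(p, n) = -(-5 - 4)²/4 = -¼*(-9)² = -¼*81 = -81/4)
N(L) = 4*L² (N(L) = (2*L)*(2*L) = 4*L²)
o(m) = -8*m/81 (o(m) = (m + m)/(-81/4 + 0) = (2*m)/(-81/4) = (2*m)*(-4/81) = -8*m/81)
o(N(5))*533 = -32*5²/81*533 = -32*25/81*533 = -8/81*100*533 = -800/81*533 = -426400/81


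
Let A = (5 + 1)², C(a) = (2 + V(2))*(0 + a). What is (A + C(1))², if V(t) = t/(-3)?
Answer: 12544/9 ≈ 1393.8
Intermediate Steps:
V(t) = -t/3 (V(t) = t*(-⅓) = -t/3)
C(a) = 4*a/3 (C(a) = (2 - ⅓*2)*(0 + a) = (2 - ⅔)*a = 4*a/3)
A = 36 (A = 6² = 36)
(A + C(1))² = (36 + (4/3)*1)² = (36 + 4/3)² = (112/3)² = 12544/9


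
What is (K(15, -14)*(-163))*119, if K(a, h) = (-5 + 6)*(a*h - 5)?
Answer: 4170355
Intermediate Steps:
K(a, h) = -5 + a*h (K(a, h) = 1*(-5 + a*h) = -5 + a*h)
(K(15, -14)*(-163))*119 = ((-5 + 15*(-14))*(-163))*119 = ((-5 - 210)*(-163))*119 = -215*(-163)*119 = 35045*119 = 4170355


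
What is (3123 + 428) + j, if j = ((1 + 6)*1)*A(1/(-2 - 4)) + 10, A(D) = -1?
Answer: 3554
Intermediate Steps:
j = 3 (j = ((1 + 6)*1)*(-1) + 10 = (7*1)*(-1) + 10 = 7*(-1) + 10 = -7 + 10 = 3)
(3123 + 428) + j = (3123 + 428) + 3 = 3551 + 3 = 3554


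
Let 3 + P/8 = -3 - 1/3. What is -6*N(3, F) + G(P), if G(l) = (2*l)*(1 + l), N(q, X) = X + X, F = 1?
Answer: 45188/9 ≈ 5020.9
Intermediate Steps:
N(q, X) = 2*X
P = -152/3 (P = -24 + 8*(-3 - 1/3) = -24 + 8*(-3 - 1*⅓) = -24 + 8*(-3 - ⅓) = -24 + 8*(-10/3) = -24 - 80/3 = -152/3 ≈ -50.667)
G(l) = 2*l*(1 + l)
-6*N(3, F) + G(P) = -12 + 2*(-152/3)*(1 - 152/3) = -6*2 + 2*(-152/3)*(-149/3) = -12 + 45296/9 = 45188/9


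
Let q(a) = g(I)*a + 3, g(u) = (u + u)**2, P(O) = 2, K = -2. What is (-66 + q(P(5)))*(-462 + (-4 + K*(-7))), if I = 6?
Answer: -101700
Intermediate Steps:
g(u) = 4*u**2 (g(u) = (2*u)**2 = 4*u**2)
q(a) = 3 + 144*a (q(a) = (4*6**2)*a + 3 = (4*36)*a + 3 = 144*a + 3 = 3 + 144*a)
(-66 + q(P(5)))*(-462 + (-4 + K*(-7))) = (-66 + (3 + 144*2))*(-462 + (-4 - 2*(-7))) = (-66 + (3 + 288))*(-462 + (-4 + 14)) = (-66 + 291)*(-462 + 10) = 225*(-452) = -101700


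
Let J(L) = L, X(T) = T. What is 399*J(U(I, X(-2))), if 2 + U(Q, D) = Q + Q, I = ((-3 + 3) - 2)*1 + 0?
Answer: -2394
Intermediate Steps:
I = -2 (I = (0 - 2)*1 + 0 = -2*1 + 0 = -2 + 0 = -2)
U(Q, D) = -2 + 2*Q (U(Q, D) = -2 + (Q + Q) = -2 + 2*Q)
399*J(U(I, X(-2))) = 399*(-2 + 2*(-2)) = 399*(-2 - 4) = 399*(-6) = -2394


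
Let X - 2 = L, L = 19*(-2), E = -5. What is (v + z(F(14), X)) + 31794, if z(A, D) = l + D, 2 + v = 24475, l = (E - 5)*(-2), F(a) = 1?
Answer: 56251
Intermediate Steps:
l = 20 (l = (-5 - 5)*(-2) = -10*(-2) = 20)
L = -38
X = -36 (X = 2 - 38 = -36)
v = 24473 (v = -2 + 24475 = 24473)
z(A, D) = 20 + D
(v + z(F(14), X)) + 31794 = (24473 + (20 - 36)) + 31794 = (24473 - 16) + 31794 = 24457 + 31794 = 56251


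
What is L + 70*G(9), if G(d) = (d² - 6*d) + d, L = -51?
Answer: 2469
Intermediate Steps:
G(d) = d² - 5*d
L + 70*G(9) = -51 + 70*(9*(-5 + 9)) = -51 + 70*(9*4) = -51 + 70*36 = -51 + 2520 = 2469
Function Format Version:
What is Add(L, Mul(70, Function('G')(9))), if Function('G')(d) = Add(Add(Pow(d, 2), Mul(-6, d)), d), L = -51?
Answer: 2469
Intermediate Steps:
Function('G')(d) = Add(Pow(d, 2), Mul(-5, d))
Add(L, Mul(70, Function('G')(9))) = Add(-51, Mul(70, Mul(9, Add(-5, 9)))) = Add(-51, Mul(70, Mul(9, 4))) = Add(-51, Mul(70, 36)) = Add(-51, 2520) = 2469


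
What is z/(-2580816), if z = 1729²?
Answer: -427063/368688 ≈ -1.1583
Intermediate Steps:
z = 2989441
z/(-2580816) = 2989441/(-2580816) = 2989441*(-1/2580816) = -427063/368688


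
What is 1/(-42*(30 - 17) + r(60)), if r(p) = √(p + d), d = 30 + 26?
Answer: -273/149000 - √29/149000 ≈ -0.0018684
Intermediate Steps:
d = 56
r(p) = √(56 + p) (r(p) = √(p + 56) = √(56 + p))
1/(-42*(30 - 17) + r(60)) = 1/(-42*(30 - 17) + √(56 + 60)) = 1/(-42*13 + √116) = 1/(-546 + 2*√29)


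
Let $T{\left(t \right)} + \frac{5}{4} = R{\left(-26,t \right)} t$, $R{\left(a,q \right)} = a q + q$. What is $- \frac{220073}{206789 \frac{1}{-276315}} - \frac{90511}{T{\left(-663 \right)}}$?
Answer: $\frac{2672996214494187191}{9089804428045} \approx 2.9407 \cdot 10^{5}$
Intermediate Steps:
$R{\left(a,q \right)} = q + a q$
$T{\left(t \right)} = - \frac{5}{4} - 25 t^{2}$ ($T{\left(t \right)} = - \frac{5}{4} + t \left(1 - 26\right) t = - \frac{5}{4} + t \left(-25\right) t = - \frac{5}{4} + - 25 t t = - \frac{5}{4} - 25 t^{2}$)
$- \frac{220073}{206789 \frac{1}{-276315}} - \frac{90511}{T{\left(-663 \right)}} = - \frac{220073}{206789 \frac{1}{-276315}} - \frac{90511}{- \frac{5}{4} - 25 \left(-663\right)^{2}} = - \frac{220073}{206789 \left(- \frac{1}{276315}\right)} - \frac{90511}{- \frac{5}{4} - 10989225} = - \frac{220073}{- \frac{206789}{276315}} - \frac{90511}{- \frac{5}{4} - 10989225} = \left(-220073\right) \left(- \frac{276315}{206789}\right) - \frac{90511}{- \frac{43956905}{4}} = \frac{60809470995}{206789} - - \frac{362044}{43956905} = \frac{60809470995}{206789} + \frac{362044}{43956905} = \frac{2672996214494187191}{9089804428045}$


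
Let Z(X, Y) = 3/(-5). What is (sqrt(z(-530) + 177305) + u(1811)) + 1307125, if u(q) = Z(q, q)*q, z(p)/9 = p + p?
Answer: 6530192/5 + sqrt(167765) ≈ 1.3064e+6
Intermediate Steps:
z(p) = 18*p (z(p) = 9*(p + p) = 9*(2*p) = 18*p)
Z(X, Y) = -3/5 (Z(X, Y) = 3*(-1/5) = -3/5)
u(q) = -3*q/5
(sqrt(z(-530) + 177305) + u(1811)) + 1307125 = (sqrt(18*(-530) + 177305) - 3/5*1811) + 1307125 = (sqrt(-9540 + 177305) - 5433/5) + 1307125 = (sqrt(167765) - 5433/5) + 1307125 = (-5433/5 + sqrt(167765)) + 1307125 = 6530192/5 + sqrt(167765)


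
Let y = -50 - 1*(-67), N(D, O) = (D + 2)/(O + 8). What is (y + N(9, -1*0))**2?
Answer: 21609/64 ≈ 337.64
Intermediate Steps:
N(D, O) = (2 + D)/(8 + O)
y = 17 (y = -50 + 67 = 17)
(y + N(9, -1*0))**2 = (17 + (2 + 9)/(8 - 1*0))**2 = (17 + 11/(8 + 0))**2 = (17 + 11/8)**2 = (147/8)**2 = 21609/64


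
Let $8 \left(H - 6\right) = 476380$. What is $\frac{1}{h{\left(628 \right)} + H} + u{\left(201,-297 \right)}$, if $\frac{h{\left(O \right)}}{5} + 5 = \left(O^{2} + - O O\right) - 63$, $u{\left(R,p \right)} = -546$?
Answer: $- \frac{64661140}{118427} \approx -546.0$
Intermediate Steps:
$H = \frac{119107}{2}$ ($H = 6 + \frac{1}{8} \cdot 476380 = 6 + \frac{119095}{2} = \frac{119107}{2} \approx 59554.0$)
$h{\left(O \right)} = -340$ ($h{\left(O \right)} = -25 + 5 \left(\left(O^{2} + - O O\right) - 63\right) = -25 + 5 \left(\left(O^{2} - O^{2}\right) - 63\right) = -25 + 5 \left(0 - 63\right) = -25 + 5 \left(-63\right) = -25 - 315 = -340$)
$\frac{1}{h{\left(628 \right)} + H} + u{\left(201,-297 \right)} = \frac{1}{-340 + \frac{119107}{2}} - 546 = \frac{1}{\frac{118427}{2}} - 546 = \frac{2}{118427} - 546 = - \frac{64661140}{118427}$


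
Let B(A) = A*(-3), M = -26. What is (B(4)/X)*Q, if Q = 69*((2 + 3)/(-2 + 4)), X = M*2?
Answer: 1035/26 ≈ 39.808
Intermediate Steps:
B(A) = -3*A
X = -52 (X = -26*2 = -52)
Q = 345/2 (Q = 69*(5/2) = 345/2 ≈ 172.50)
(B(4)/X)*Q = (-3*4/(-52))*(345/2) = -12*(-1/52)*(345/2) = (3/13)*(345/2) = 1035/26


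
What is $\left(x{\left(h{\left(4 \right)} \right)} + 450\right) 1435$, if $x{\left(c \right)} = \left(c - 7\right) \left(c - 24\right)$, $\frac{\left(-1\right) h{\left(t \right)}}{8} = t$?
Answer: $3779790$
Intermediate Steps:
$h{\left(t \right)} = - 8 t$
$x{\left(c \right)} = \left(-24 + c\right) \left(-7 + c\right)$ ($x{\left(c \right)} = \left(-7 + c\right) \left(-24 + c\right) = \left(-24 + c\right) \left(-7 + c\right)$)
$\left(x{\left(h{\left(4 \right)} \right)} + 450\right) 1435 = \left(\left(168 + \left(\left(-8\right) 4\right)^{2} - 31 \left(\left(-8\right) 4\right)\right) + 450\right) 1435 = \left(\left(168 + \left(-32\right)^{2} - -992\right) + 450\right) 1435 = \left(\left(168 + 1024 + 992\right) + 450\right) 1435 = \left(2184 + 450\right) 1435 = 2634 \cdot 1435 = 3779790$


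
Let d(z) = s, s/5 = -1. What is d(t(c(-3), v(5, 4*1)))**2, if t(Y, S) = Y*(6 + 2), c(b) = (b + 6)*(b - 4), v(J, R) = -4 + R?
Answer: 25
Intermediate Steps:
c(b) = (-4 + b)*(6 + b) (c(b) = (6 + b)*(-4 + b) = (-4 + b)*(6 + b))
t(Y, S) = 8*Y (t(Y, S) = Y*8 = 8*Y)
s = -5 (s = 5*(-1) = -5)
d(z) = -5
d(t(c(-3), v(5, 4*1)))**2 = (-5)**2 = 25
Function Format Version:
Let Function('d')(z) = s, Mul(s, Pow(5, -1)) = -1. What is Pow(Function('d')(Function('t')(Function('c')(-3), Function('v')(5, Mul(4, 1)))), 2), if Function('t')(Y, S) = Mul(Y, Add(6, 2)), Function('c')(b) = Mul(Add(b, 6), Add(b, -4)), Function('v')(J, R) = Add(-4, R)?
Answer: 25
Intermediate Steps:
Function('c')(b) = Mul(Add(-4, b), Add(6, b)) (Function('c')(b) = Mul(Add(6, b), Add(-4, b)) = Mul(Add(-4, b), Add(6, b)))
Function('t')(Y, S) = Mul(8, Y) (Function('t')(Y, S) = Mul(Y, 8) = Mul(8, Y))
s = -5 (s = Mul(5, -1) = -5)
Function('d')(z) = -5
Pow(Function('d')(Function('t')(Function('c')(-3), Function('v')(5, Mul(4, 1)))), 2) = Pow(-5, 2) = 25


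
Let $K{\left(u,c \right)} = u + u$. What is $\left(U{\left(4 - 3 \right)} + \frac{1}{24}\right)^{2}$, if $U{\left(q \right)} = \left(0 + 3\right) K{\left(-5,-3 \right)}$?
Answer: $\frac{516961}{576} \approx 897.5$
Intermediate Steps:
$K{\left(u,c \right)} = 2 u$
$U{\left(q \right)} = -30$ ($U{\left(q \right)} = \left(0 + 3\right) 2 \left(-5\right) = 3 \left(-10\right) = -30$)
$\left(U{\left(4 - 3 \right)} + \frac{1}{24}\right)^{2} = \left(-30 + \frac{1}{24}\right)^{2} = \left(- \frac{719}{24}\right)^{2} = \frac{516961}{576}$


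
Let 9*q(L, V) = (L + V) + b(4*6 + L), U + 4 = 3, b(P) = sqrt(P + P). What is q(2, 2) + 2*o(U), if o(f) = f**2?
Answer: 22/9 + 2*sqrt(13)/9 ≈ 3.2457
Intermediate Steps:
b(P) = sqrt(2)*sqrt(P) (b(P) = sqrt(2*P) = sqrt(2)*sqrt(P))
U = -1 (U = -4 + 3 = -1)
q(L, V) = L/9 + V/9 + sqrt(2)*sqrt(24 + L)/9 (q(L, V) = ((L + V) + sqrt(2)*sqrt(4*6 + L))/9 = ((L + V) + sqrt(2)*sqrt(24 + L))/9 = (L + V + sqrt(2)*sqrt(24 + L))/9 = L/9 + V/9 + sqrt(2)*sqrt(24 + L)/9)
q(2, 2) + 2*o(U) = ((1/9)*2 + (1/9)*2 + sqrt(48 + 2*2)/9) + 2*(-1)**2 = (2/9 + 2/9 + sqrt(48 + 4)/9) + 2*1 = (2/9 + 2/9 + sqrt(52)/9) + 2 = (2/9 + 2/9 + (2*sqrt(13))/9) + 2 = (2/9 + 2/9 + 2*sqrt(13)/9) + 2 = (4/9 + 2*sqrt(13)/9) + 2 = 22/9 + 2*sqrt(13)/9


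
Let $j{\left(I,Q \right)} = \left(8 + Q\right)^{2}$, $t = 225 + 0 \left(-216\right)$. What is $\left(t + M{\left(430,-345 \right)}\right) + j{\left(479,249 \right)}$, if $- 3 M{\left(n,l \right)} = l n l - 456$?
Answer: $-16993824$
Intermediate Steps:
$t = 225$ ($t = 225 + 0 = 225$)
$M{\left(n,l \right)} = 152 - \frac{n l^{2}}{3}$ ($M{\left(n,l \right)} = - \frac{l n l - 456}{3} = - \frac{n l^{2} - 456}{3} = - \frac{-456 + n l^{2}}{3} = 152 - \frac{n l^{2}}{3}$)
$\left(t + M{\left(430,-345 \right)}\right) + j{\left(479,249 \right)} = \left(225 + \left(152 - \frac{430 \left(-345\right)^{2}}{3}\right)\right) + \left(8 + 249\right)^{2} = \left(225 + \left(152 - \frac{430}{3} \cdot 119025\right)\right) + 257^{2} = \left(225 + \left(152 - 17060250\right)\right) + 66049 = \left(225 - 17060098\right) + 66049 = -17059873 + 66049 = -16993824$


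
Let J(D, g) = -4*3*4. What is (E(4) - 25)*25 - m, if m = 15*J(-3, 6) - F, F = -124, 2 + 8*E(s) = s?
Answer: -91/4 ≈ -22.750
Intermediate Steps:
E(s) = -1/4 + s/8
J(D, g) = -48 (J(D, g) = -12*4 = -48)
m = -596 (m = 15*(-48) - 1*(-124) = -720 + 124 = -596)
(E(4) - 25)*25 - m = ((-1/4 + (1/8)*4) - 25)*25 - 1*(-596) = ((-1/4 + 1/2) - 25)*25 + 596 = (1/4 - 25)*25 + 596 = -99/4*25 + 596 = -2475/4 + 596 = -91/4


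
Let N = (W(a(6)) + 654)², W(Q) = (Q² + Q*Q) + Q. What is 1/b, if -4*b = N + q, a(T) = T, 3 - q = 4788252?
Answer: 4/4252425 ≈ 9.4064e-7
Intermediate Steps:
q = -4788249 (q = 3 - 1*4788252 = 3 - 4788252 = -4788249)
W(Q) = Q + 2*Q² (W(Q) = (Q² + Q²) + Q = 2*Q² + Q = Q + 2*Q²)
N = 535824 (N = (6*(1 + 2*6) + 654)² = (6*(1 + 12) + 654)² = (6*13 + 654)² = (78 + 654)² = 732² = 535824)
b = 4252425/4 (b = -(535824 - 4788249)/4 = -¼*(-4252425) = 4252425/4 ≈ 1.0631e+6)
1/b = 1/(4252425/4) = 4/4252425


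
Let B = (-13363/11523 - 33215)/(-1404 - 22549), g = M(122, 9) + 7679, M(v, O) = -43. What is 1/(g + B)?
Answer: 12000453/91652100404 ≈ 0.00013093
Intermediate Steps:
g = 7636 (g = -43 + 7679 = 7636)
B = 16641296/12000453 (B = (-13363*1/11523 - 33215)/(-23953) = (-581/501 - 33215)*(-1/23953) = -16641296/501*(-1/23953) = 16641296/12000453 ≈ 1.3867)
1/(g + B) = 1/(7636 + 16641296/12000453) = 1/(91652100404/12000453) = 12000453/91652100404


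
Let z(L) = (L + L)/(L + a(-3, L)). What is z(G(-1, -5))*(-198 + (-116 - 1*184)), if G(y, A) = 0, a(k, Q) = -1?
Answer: 0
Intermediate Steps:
z(L) = 2*L/(-1 + L) (z(L) = (L + L)/(L - 1) = (2*L)/(-1 + L) = 2*L/(-1 + L))
z(G(-1, -5))*(-198 + (-116 - 1*184)) = (2*0/(-1 + 0))*(-198 + (-116 - 1*184)) = (2*0/(-1))*(-198 + (-116 - 184)) = (2*0*(-1))*(-198 - 300) = 0*(-498) = 0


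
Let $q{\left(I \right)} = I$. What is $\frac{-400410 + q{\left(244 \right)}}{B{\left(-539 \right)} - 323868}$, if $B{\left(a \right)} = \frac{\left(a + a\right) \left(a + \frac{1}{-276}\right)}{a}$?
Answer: $\frac{55222908}{44842549} \approx 1.2315$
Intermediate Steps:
$B{\left(a \right)} = - \frac{1}{138} + 2 a$ ($B{\left(a \right)} = \frac{2 a \left(a - \frac{1}{276}\right)}{a} = \frac{2 a \left(- \frac{1}{276} + a\right)}{a} = - \frac{1}{138} + 2 a$)
$\frac{-400410 + q{\left(244 \right)}}{B{\left(-539 \right)} - 323868} = \frac{-400410 + 244}{\left(- \frac{1}{138} + 2 \left(-539\right)\right) - 323868} = - \frac{400166}{\left(- \frac{1}{138} - 1078\right) - 323868} = - \frac{400166}{- \frac{148765}{138} - 323868} = - \frac{400166}{- \frac{44842549}{138}} = \left(-400166\right) \left(- \frac{138}{44842549}\right) = \frac{55222908}{44842549}$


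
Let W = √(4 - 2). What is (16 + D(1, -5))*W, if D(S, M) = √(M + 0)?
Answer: √2*(16 + I*√5) ≈ 22.627 + 3.1623*I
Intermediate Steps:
D(S, M) = √M
W = √2 ≈ 1.4142
(16 + D(1, -5))*W = (16 + √(-5))*√2 = (16 + I*√5)*√2 = √2*(16 + I*√5)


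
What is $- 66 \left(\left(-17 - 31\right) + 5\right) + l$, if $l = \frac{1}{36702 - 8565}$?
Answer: $\frac{79852807}{28137} \approx 2838.0$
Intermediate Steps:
$l = \frac{1}{28137} \approx 3.554 \cdot 10^{-5}$
$- 66 \left(\left(-17 - 31\right) + 5\right) + l = - 66 \left(\left(-17 - 31\right) + 5\right) + \frac{1}{28137} = - 66 \left(-48 + 5\right) + \frac{1}{28137} = \left(-66\right) \left(-43\right) + \frac{1}{28137} = 2838 + \frac{1}{28137} = \frac{79852807}{28137}$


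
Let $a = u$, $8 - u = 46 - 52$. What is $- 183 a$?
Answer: $-2562$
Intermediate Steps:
$u = 14$ ($u = 8 - \left(46 - 52\right) = 8 - -6 = 8 + 6 = 14$)
$a = 14$
$- 183 a = \left(-183\right) 14 = -2562$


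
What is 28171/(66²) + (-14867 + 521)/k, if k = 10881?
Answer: 821675/159588 ≈ 5.1487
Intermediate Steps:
28171/(66²) + (-14867 + 521)/k = 28171/(66²) + (-14867 + 521)/10881 = 28171/4356 - 14346*1/10881 = 28171*(1/4356) - 1594/1209 = 2561/396 - 1594/1209 = 821675/159588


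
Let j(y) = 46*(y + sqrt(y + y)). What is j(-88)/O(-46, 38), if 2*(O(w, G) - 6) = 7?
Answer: -8096/19 + 368*I*sqrt(11)/19 ≈ -426.11 + 64.238*I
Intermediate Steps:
O(w, G) = 19/2 (O(w, G) = 6 + (1/2)*7 = 6 + 7/2 = 19/2)
j(y) = 46*y + 46*sqrt(2)*sqrt(y) (j(y) = 46*(y + sqrt(2*y)) = 46*(y + sqrt(2)*sqrt(y)) = 46*y + 46*sqrt(2)*sqrt(y))
j(-88)/O(-46, 38) = (46*(-88) + 46*sqrt(2)*sqrt(-88))/(19/2) = (-4048 + 46*sqrt(2)*(2*I*sqrt(22)))*(2/19) = (-4048 + 184*I*sqrt(11))*(2/19) = -8096/19 + 368*I*sqrt(11)/19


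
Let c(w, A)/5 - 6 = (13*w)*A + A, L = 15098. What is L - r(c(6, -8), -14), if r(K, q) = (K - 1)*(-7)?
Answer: -6819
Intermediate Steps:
c(w, A) = 30 + 5*A + 65*A*w (c(w, A) = 30 + 5*((13*w)*A + A) = 30 + 5*(13*A*w + A) = 30 + 5*(A + 13*A*w) = 30 + (5*A + 65*A*w) = 30 + 5*A + 65*A*w)
r(K, q) = 7 - 7*K (r(K, q) = (-1 + K)*(-7) = 7 - 7*K)
L - r(c(6, -8), -14) = 15098 - (7 - 7*(30 + 5*(-8) + 65*(-8)*6)) = 15098 - (7 - 7*(30 - 40 - 3120)) = 15098 - (7 - 7*(-3130)) = 15098 - (7 + 21910) = 15098 - 1*21917 = 15098 - 21917 = -6819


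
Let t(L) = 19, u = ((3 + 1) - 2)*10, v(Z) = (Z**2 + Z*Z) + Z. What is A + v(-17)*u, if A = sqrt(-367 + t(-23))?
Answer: 11220 + 2*I*sqrt(87) ≈ 11220.0 + 18.655*I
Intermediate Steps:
v(Z) = Z + 2*Z**2 (v(Z) = (Z**2 + Z**2) + Z = 2*Z**2 + Z = Z + 2*Z**2)
u = 20 (u = (4 - 2)*10 = 2*10 = 20)
A = 2*I*sqrt(87) (A = sqrt(-367 + 19) = sqrt(-348) = 2*I*sqrt(87) ≈ 18.655*I)
A + v(-17)*u = 2*I*sqrt(87) - 17*(1 + 2*(-17))*20 = 2*I*sqrt(87) - 17*(1 - 34)*20 = 2*I*sqrt(87) - 17*(-33)*20 = 2*I*sqrt(87) + 561*20 = 2*I*sqrt(87) + 11220 = 11220 + 2*I*sqrt(87)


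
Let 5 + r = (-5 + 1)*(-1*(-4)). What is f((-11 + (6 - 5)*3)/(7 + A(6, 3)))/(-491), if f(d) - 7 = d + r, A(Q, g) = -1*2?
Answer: 78/2455 ≈ 0.031772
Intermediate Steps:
A(Q, g) = -2
r = -21 (r = -5 + (-5 + 1)*(-1*(-4)) = -5 - 4*4 = -5 - 16 = -21)
f(d) = -14 + d (f(d) = 7 + (d - 21) = 7 + (-21 + d) = -14 + d)
f((-11 + (6 - 5)*3)/(7 + A(6, 3)))/(-491) = (-14 + (-11 + (6 - 5)*3)/(7 - 2))/(-491) = (-14 + (-11 + 1*3)/5)*(-1/491) = (-14 + (-11 + 3)*(⅕))*(-1/491) = (-14 - 8*⅕)*(-1/491) = (-14 - 8/5)*(-1/491) = -78/5*(-1/491) = 78/2455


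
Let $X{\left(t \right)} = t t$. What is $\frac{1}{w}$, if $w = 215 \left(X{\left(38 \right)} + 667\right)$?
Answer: $\frac{1}{453865} \approx 2.2033 \cdot 10^{-6}$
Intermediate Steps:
$X{\left(t \right)} = t^{2}$
$w = 453865$ ($w = 215 \left(38^{2} + 667\right) = 215 \left(1444 + 667\right) = 215 \cdot 2111 = 453865$)
$\frac{1}{w} = \frac{1}{453865}$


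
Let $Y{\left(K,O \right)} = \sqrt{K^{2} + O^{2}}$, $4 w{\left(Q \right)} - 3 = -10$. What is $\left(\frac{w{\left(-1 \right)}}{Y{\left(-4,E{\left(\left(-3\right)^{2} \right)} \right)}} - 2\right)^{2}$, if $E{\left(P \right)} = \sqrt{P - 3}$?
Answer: $\frac{1457}{352} + \frac{7 \sqrt{22}}{22} \approx 5.6316$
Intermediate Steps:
$w{\left(Q \right)} = - \frac{7}{4}$ ($w{\left(Q \right)} = \frac{3}{4} + \frac{1}{4} \left(-10\right) = \frac{3}{4} - \frac{5}{2} = - \frac{7}{4}$)
$E{\left(P \right)} = \sqrt{-3 + P}$
$\left(\frac{w{\left(-1 \right)}}{Y{\left(-4,E{\left(\left(-3\right)^{2} \right)} \right)}} - 2\right)^{2} = \left(- \frac{7}{4 \sqrt{\left(-4\right)^{2} + \left(\sqrt{-3 + \left(-3\right)^{2}}\right)^{2}}} - 2\right)^{2} = \left(- \frac{7}{4 \sqrt{16 + \left(\sqrt{-3 + 9}\right)^{2}}} - 2\right)^{2} = \left(- \frac{7}{4 \sqrt{16 + \left(\sqrt{6}\right)^{2}}} - 2\right)^{2} = \left(- \frac{7}{4 \sqrt{16 + 6}} - 2\right)^{2} = \left(- \frac{7}{4 \sqrt{22}} - 2\right)^{2} = \left(- \frac{7 \frac{\sqrt{22}}{22}}{4} - 2\right)^{2} = \left(- \frac{7 \sqrt{22}}{88} - 2\right)^{2} = \left(-2 - \frac{7 \sqrt{22}}{88}\right)^{2}$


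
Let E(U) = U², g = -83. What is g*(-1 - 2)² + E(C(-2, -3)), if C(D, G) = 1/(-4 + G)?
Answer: -36602/49 ≈ -746.98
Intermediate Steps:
g*(-1 - 2)² + E(C(-2, -3)) = -83*(-1 - 2)² + (1/(-4 - 3))² = -83*(-3)² + (1/(-7))² = -83*9 + (-⅐)² = -747 + 1/49 = -36602/49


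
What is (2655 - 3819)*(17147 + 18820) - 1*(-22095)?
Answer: -41843493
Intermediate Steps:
(2655 - 3819)*(17147 + 18820) - 1*(-22095) = -1164*35967 + 22095 = -41865588 + 22095 = -41843493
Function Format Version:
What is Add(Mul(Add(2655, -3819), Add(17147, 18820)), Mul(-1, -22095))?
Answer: -41843493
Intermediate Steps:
Add(Mul(Add(2655, -3819), Add(17147, 18820)), Mul(-1, -22095)) = Add(Mul(-1164, 35967), 22095) = Add(-41865588, 22095) = -41843493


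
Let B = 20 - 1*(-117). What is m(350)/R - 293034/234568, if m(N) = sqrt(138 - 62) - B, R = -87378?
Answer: -6393147259/5124020676 - sqrt(19)/43689 ≈ -1.2478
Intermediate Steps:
B = 137 (B = 20 + 117 = 137)
m(N) = -137 + 2*sqrt(19) (m(N) = sqrt(138 - 62) - 1*137 = sqrt(76) - 137 = 2*sqrt(19) - 137 = -137 + 2*sqrt(19))
m(350)/R - 293034/234568 = (-137 + 2*sqrt(19))/(-87378) - 293034/234568 = (-137 + 2*sqrt(19))*(-1/87378) - 293034*1/234568 = (137/87378 - sqrt(19)/43689) - 146517/117284 = -6393147259/5124020676 - sqrt(19)/43689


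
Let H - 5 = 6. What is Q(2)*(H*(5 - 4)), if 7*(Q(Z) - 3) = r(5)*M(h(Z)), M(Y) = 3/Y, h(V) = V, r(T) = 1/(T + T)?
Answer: 4653/140 ≈ 33.236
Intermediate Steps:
r(T) = 1/(2*T)
H = 11 (H = 5 + 6 = 11)
Q(Z) = 3 + 3/(70*Z) (Q(Z) = 3 + (((1/2)/5)*(3/Z))/7 = 3 + (((1/2)*(1/5))*(3/Z))/7 = 3 + ((3/Z)/10)/7 = 3 + (3/(10*Z))/7 = 3 + 3/(70*Z))
Q(2)*(H*(5 - 4)) = (3 + (3/70)/2)*(11*(5 - 4)) = (3 + (3/70)*(1/2))*(11*1) = (3 + 3/140)*11 = (423/140)*11 = 4653/140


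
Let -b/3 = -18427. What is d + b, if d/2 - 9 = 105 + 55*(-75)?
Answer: 47259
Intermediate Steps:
b = 55281 (b = -3*(-18427) = 55281)
d = -8022 (d = 18 + 2*(105 + 55*(-75)) = 18 + 2*(105 - 4125) = 18 + 2*(-4020) = 18 - 8040 = -8022)
d + b = -8022 + 55281 = 47259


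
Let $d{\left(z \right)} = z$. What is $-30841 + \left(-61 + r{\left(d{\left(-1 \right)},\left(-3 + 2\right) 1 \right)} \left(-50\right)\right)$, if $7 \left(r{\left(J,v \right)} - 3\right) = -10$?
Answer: $- \frac{216864}{7} \approx -30981.0$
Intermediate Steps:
$r{\left(J,v \right)} = \frac{11}{7}$ ($r{\left(J,v \right)} = 3 + \frac{1}{7} \left(-10\right) = 3 - \frac{10}{7} = \frac{11}{7}$)
$-30841 + \left(-61 + r{\left(d{\left(-1 \right)},\left(-3 + 2\right) 1 \right)} \left(-50\right)\right) = -30841 + \left(-61 + \frac{11}{7} \left(-50\right)\right) = -30841 - \frac{977}{7} = - \frac{216864}{7}$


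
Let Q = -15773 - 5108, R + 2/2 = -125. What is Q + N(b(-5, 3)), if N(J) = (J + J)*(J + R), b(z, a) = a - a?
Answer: -20881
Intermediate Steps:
R = -126 (R = -1 - 125 = -126)
b(z, a) = 0
Q = -20881
N(J) = 2*J*(-126 + J) (N(J) = (J + J)*(J - 126) = (2*J)*(-126 + J) = 2*J*(-126 + J))
Q + N(b(-5, 3)) = -20881 + 2*0*(-126 + 0) = -20881 + 2*0*(-126) = -20881 + 0 = -20881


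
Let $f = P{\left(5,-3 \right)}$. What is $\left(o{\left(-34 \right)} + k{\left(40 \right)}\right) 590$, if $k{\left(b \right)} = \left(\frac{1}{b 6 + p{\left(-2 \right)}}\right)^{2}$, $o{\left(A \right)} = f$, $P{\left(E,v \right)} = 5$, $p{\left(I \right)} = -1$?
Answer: $\frac{168507540}{57121} \approx 2950.0$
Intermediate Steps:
$f = 5$
$o{\left(A \right)} = 5$
$k{\left(b \right)} = \frac{1}{\left(-1 + 6 b\right)^{2}}$ ($k{\left(b \right)} = \left(\frac{1}{b 6 - 1}\right)^{2} = \left(\frac{1}{6 b - 1}\right)^{2} = \left(\frac{1}{-1 + 6 b}\right)^{2} = \frac{1}{\left(-1 + 6 b\right)^{2}}$)
$\left(o{\left(-34 \right)} + k{\left(40 \right)}\right) 590 = \left(5 + \frac{1}{\left(-1 + 6 \cdot 40\right)^{2}}\right) 590 = \left(5 + \frac{1}{\left(-1 + 240\right)^{2}}\right) 590 = \left(5 + \frac{1}{57121}\right) 590 = \frac{285606}{57121} \cdot 590 = \frac{168507540}{57121}$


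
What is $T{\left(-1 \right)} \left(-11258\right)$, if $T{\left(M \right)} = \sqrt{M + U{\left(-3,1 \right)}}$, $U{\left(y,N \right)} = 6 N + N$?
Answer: $- 11258 \sqrt{6} \approx -27576.0$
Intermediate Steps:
$U{\left(y,N \right)} = 7 N$
$T{\left(M \right)} = \sqrt{7 + M}$ ($T{\left(M \right)} = \sqrt{M + 7 \cdot 1} = \sqrt{M + 7} = \sqrt{7 + M}$)
$T{\left(-1 \right)} \left(-11258\right) = \sqrt{7 - 1} \left(-11258\right) = \sqrt{6} \left(-11258\right) = - 11258 \sqrt{6}$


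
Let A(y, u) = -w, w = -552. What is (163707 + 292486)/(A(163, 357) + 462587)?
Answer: 456193/463139 ≈ 0.98500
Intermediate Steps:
A(y, u) = 552 (A(y, u) = -1*(-552) = 552)
(163707 + 292486)/(A(163, 357) + 462587) = (163707 + 292486)/(552 + 462587) = 456193/463139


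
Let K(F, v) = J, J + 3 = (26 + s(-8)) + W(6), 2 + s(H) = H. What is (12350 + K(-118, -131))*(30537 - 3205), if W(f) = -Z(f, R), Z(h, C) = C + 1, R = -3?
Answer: 337960180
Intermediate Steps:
s(H) = -2 + H
Z(h, C) = 1 + C
W(f) = 2 (W(f) = -(1 - 3) = -1*(-2) = 2)
J = 15 (J = -3 + ((26 + (-2 - 8)) + 2) = -3 + ((26 - 10) + 2) = -3 + (16 + 2) = -3 + 18 = 15)
K(F, v) = 15
(12350 + K(-118, -131))*(30537 - 3205) = (12350 + 15)*(30537 - 3205) = 12365*27332 = 337960180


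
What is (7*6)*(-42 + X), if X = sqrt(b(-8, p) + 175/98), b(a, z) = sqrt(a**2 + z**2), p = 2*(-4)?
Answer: -1764 + 3*sqrt(350 + 1568*sqrt(2)) ≈ -1612.0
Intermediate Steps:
p = -8
X = sqrt(25/14 + 8*sqrt(2)) (X = sqrt(sqrt((-8)**2 + (-8)**2) + 175/98) = sqrt(sqrt(64 + 64) + 175*(1/98)) = sqrt(sqrt(128) + 25/14) = sqrt(8*sqrt(2) + 25/14) = sqrt(25/14 + 8*sqrt(2)) ≈ 3.6193)
(7*6)*(-42 + X) = (7*6)*(-42 + sqrt(350 + 1568*sqrt(2))/14) = 42*(-42 + sqrt(350 + 1568*sqrt(2))/14) = -1764 + 3*sqrt(350 + 1568*sqrt(2))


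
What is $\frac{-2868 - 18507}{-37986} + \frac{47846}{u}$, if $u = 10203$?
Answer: $\frac{678522427}{129190386} \approx 5.2521$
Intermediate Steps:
$\frac{-2868 - 18507}{-37986} + \frac{47846}{u} = \frac{-2868 - 18507}{-37986} + \frac{47846}{10203} = \left(-21375\right) \left(- \frac{1}{37986}\right) + 47846 \cdot \frac{1}{10203} = \frac{7125}{12662} + \frac{47846}{10203} = \frac{678522427}{129190386}$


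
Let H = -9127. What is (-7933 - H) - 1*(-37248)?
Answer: 38442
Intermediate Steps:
(-7933 - H) - 1*(-37248) = (-7933 - 1*(-9127)) - 1*(-37248) = (-7933 + 9127) + 37248 = 1194 + 37248 = 38442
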